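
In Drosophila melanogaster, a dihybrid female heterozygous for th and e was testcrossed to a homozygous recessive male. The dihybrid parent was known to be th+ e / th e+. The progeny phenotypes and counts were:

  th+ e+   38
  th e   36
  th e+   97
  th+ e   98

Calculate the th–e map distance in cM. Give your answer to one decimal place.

27.5 cM

The recombinant classes are th+ e+ and th e: 38 + 36 = 74.
Recombination frequency = 74/269 = 0.2751 ≈ 27.5%, i.e. 27.5 cM.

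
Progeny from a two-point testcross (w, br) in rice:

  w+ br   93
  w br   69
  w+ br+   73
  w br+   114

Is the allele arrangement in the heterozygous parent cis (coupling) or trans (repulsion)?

trans

The two most frequent classes are w+ br (93) and w br+ (114); these are the parental (non-recombinant) types.
So the F1 carried w+ br on one chromosome and w br+ on the other — the recessive alleles are on opposite chromosomes (trans / repulsion).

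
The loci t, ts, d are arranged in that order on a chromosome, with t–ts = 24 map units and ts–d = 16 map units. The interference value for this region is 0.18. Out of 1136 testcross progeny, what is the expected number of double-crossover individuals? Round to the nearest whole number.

36

Map distances give recombination frequencies of 0.240 and 0.160 for the two intervals.
With interference 0.18 (so coincidence = 0.82), expected double-crossover frequency = 0.240 × 0.160 × 0.82 = 0.03149.
Expected number = 0.03149 × 1136 = 35.77 ≈ 36.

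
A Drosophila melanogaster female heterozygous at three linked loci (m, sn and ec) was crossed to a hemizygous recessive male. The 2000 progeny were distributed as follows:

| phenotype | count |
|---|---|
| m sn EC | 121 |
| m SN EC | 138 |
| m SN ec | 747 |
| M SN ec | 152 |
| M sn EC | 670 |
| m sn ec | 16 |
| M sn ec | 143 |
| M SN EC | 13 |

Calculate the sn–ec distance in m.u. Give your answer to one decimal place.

The two most frequent reciprocal classes, m SN ec and M sn EC, are the parental types, so the F1 was m SN ec / M sn EC.
The two rarest classes, m sn ec and M SN EC, are the double crossovers. Comparing them with the parentals, only the sn allele has switched, so sn is the middle locus and the order is m – sn – ec.
Crossovers in the sn–ec interval produce the single-crossover classes m SN EC and M sn ec (138 + 143 = 281) plus the double crossovers (29).
RF(sn–ec) = (281 + 29) / 2000 = 310/2000 = 0.1550 → 15.5 m.u.

15.5 m.u.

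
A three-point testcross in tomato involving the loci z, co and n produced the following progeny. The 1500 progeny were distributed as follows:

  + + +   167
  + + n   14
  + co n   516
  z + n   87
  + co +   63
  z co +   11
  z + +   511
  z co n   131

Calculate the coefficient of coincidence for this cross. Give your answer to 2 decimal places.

The two most frequent reciprocal classes, + co n and z + +, are the parental types, so the F1 was + co n / z + +.
The two rarest classes, + + n and z co +, are the double crossovers. Comparing them with the parentals, only the co allele has switched, so co is the middle locus and the order is z – co – n.
z–co: (298 + 25)/1500 = 0.2153; co–n: (150 + 25)/1500 = 0.1167.
Expected DCO frequency = 0.2153 × 0.1167 ≈ 0.02513; observed = 25/1500 ≈ 0.01667.
Coefficient of coincidence = 0.01667/0.02513 ≈ 0.66.

0.66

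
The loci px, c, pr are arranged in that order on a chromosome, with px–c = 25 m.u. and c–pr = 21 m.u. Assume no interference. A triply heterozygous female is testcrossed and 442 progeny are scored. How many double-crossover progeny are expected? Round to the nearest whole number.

23

Map distances give recombination frequencies of 0.250 and 0.210 for the two intervals.
With no interference, expected double-crossover frequency = 0.250 × 0.210 = 0.05250.
Expected number = 0.05250 × 442 = 23.20 ≈ 23.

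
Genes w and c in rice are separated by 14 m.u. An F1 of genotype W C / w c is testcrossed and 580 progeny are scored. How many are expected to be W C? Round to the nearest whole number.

249

A map distance of 14 m.u. corresponds to a recombination frequency of 0.140.
The F1 is W C / w c, so W C is a parental gamete class with expected frequency (1 − r)/2 = 0.860/2 = 0.4300.
Expected number = 0.4300 × 580 = 249.40 ≈ 249.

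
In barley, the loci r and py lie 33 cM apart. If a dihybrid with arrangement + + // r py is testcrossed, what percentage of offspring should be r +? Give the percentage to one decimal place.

A map distance of 33 cM corresponds to a recombination frequency of 0.330.
The F1 is + + / r py, so r + is a recombinant gamete class with expected frequency r/2 = 0.330/2 = 0.1650.
That is 0.1650 = 16.5% of the progeny.

16.5%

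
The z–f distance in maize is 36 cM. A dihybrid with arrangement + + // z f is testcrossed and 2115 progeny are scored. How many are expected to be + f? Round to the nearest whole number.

A map distance of 36 cM corresponds to a recombination frequency of 0.360.
The F1 is + + / z f, so + f is a recombinant gamete class with expected frequency r/2 = 0.360/2 = 0.1800.
Expected number = 0.1800 × 2115 = 380.70 ≈ 381.

381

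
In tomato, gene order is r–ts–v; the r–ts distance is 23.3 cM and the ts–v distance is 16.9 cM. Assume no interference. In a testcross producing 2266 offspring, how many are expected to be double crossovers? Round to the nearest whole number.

Map distances give recombination frequencies of 0.233 and 0.169 for the two intervals.
With no interference, expected double-crossover frequency = 0.233 × 0.169 = 0.03938.
Expected number = 0.03938 × 2266 = 89.23 ≈ 89.

89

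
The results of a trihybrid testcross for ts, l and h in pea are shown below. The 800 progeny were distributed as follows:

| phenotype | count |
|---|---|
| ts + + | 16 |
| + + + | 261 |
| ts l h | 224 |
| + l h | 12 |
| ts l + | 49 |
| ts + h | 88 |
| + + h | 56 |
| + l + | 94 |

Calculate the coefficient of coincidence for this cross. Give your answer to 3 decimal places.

0.802

The two most frequent reciprocal classes, ts l h and + + +, are the parental types, so the F1 was ts l h / + + +.
The two rarest classes, + l h and ts + +, are the double crossovers. Comparing them with the parentals, only the ts allele has switched, so ts is the middle locus and the order is h – ts – l.
h–ts: (105 + 28)/800 = 0.1663; ts–l: (182 + 28)/800 = 0.2625.
Expected DCO frequency = 0.1663 × 0.2625 ≈ 0.04365; observed = 28/800 ≈ 0.03500.
Coefficient of coincidence = 0.03500/0.04365 ≈ 0.802.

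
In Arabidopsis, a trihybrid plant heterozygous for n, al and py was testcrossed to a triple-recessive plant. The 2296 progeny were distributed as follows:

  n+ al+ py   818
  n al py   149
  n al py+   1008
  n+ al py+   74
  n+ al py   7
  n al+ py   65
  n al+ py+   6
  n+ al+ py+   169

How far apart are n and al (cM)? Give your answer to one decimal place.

6.6 cM

The two most frequent reciprocal classes, n al py+ and n+ al+ py, are the parental types, so the F1 was n al py+ / n+ al+ py.
The two rarest classes, n al+ py+ and n+ al py, are the double crossovers. Comparing them with the parentals, only the al allele has switched, so al is the middle locus and the order is n – al – py.
Crossovers in the n–al interval produce the single-crossover classes n+ al py+ and n al+ py (74 + 65 = 139) plus the double crossovers (13).
RF(n–al) = (139 + 13) / 2296 = 152/2296 = 0.0662 → 6.6 cM.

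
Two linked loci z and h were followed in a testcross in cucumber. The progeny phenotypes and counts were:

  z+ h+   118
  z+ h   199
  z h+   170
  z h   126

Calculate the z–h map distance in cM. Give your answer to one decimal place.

39.8 cM

The two most frequent classes, z+ h (199) and z h+ (170), are the parental types, so the F1 was z+ h / z h+.
The recombinant classes are z+ h+ and z h: 118 + 126 = 244.
Recombination frequency = 244/613 = 0.3980 ≈ 39.8%, i.e. 39.8 cM.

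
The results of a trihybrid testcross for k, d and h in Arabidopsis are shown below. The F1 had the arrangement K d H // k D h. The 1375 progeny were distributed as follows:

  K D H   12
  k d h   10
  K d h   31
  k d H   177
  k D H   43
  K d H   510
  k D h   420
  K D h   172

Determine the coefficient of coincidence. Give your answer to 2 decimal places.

0.85

The two rarest classes, K D H and k d h, are the double crossovers. Comparing them with the parentals, only the d allele has switched, so d is the middle locus and the order is k – d – h.
k–d: (349 + 22)/1375 = 0.2698; d–h: (74 + 22)/1375 = 0.0698.
Expected DCO frequency = 0.2698 × 0.0698 ≈ 0.01883; observed = 22/1375 ≈ 0.01600.
Coefficient of coincidence = 0.01600/0.01883 ≈ 0.85.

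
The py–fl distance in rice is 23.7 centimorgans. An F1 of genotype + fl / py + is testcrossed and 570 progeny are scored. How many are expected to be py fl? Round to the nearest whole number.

68

A map distance of 23.7 centimorgans corresponds to a recombination frequency of 0.237.
The F1 is + fl / py +, so py fl is a recombinant gamete class with expected frequency r/2 = 0.237/2 = 0.1185.
Expected number = 0.1185 × 570 = 67.55 ≈ 68.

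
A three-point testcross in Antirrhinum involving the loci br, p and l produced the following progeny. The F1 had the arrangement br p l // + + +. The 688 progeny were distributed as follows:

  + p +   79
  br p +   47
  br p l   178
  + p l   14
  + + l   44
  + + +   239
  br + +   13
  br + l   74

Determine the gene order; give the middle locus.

br

The two rarest classes, + p l and br + +, are the double crossovers. Comparing them with the parentals, only the br allele has switched, so br is the middle locus and the order is p – br – l.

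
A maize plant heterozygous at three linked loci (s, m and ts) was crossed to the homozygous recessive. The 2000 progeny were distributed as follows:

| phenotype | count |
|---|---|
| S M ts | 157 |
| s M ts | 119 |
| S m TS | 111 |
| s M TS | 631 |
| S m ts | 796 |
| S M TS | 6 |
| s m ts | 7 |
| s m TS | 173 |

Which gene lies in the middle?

The two most frequent reciprocal classes, S m ts and s M TS, are the parental types, so the F1 was S m ts / s M TS.
The two rarest classes, s m ts and S M TS, are the double crossovers. Comparing them with the parentals, only the s allele has switched, so s is the middle locus and the order is ts – s – m.

s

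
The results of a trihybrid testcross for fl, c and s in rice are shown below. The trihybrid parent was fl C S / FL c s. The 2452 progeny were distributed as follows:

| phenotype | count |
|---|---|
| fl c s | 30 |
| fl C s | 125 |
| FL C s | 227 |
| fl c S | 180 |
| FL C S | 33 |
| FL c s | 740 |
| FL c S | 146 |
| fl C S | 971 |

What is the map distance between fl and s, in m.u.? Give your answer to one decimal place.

The two rarest classes, FL C S and fl c s, are the double crossovers. Comparing them with the parentals, only the fl allele has switched, so fl is the middle locus and the order is s – fl – c.
Crossovers in the s–fl interval produce the single-crossover classes fl C s and FL c S (125 + 146 = 271) plus the double crossovers (63).
RF(s–fl) = (271 + 63) / 2452 = 334/2452 = 0.1362 → 13.6 m.u.

13.6 m.u.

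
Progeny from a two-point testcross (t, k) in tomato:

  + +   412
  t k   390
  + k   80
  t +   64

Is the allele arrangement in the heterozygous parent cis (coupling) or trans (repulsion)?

cis

The two most frequent classes are + + (412) and t k (390); these are the parental (non-recombinant) types.
So the F1 carried + + on one chromosome and t k on the other — the recessive alleles are on the same chromosome (cis / coupling).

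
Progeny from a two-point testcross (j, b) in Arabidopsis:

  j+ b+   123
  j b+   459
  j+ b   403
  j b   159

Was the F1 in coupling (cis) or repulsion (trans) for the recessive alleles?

trans

The two most frequent classes are j+ b (403) and j b+ (459); these are the parental (non-recombinant) types.
So the F1 carried j+ b on one chromosome and j b+ on the other — the recessive alleles are on opposite chromosomes (trans / repulsion).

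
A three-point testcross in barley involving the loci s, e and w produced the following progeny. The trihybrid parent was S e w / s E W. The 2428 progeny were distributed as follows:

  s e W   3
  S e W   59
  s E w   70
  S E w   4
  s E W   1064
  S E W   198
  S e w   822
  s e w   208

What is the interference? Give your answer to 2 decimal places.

0.70

The two rarest classes, S E w and s e W, are the double crossovers. Comparing them with the parentals, only the e allele has switched, so e is the middle locus and the order is s – e – w.
s–e: (406 + 7)/2428 = 0.1701; e–w: (129 + 7)/2428 = 0.0560.
Expected DCO frequency = 0.1701 × 0.0560 ≈ 0.00953; observed = 7/2428 ≈ 0.00288.
Coefficient of coincidence = 0.00288/0.00953 ≈ 0.30; interference = 1 − 0.30 = 0.70.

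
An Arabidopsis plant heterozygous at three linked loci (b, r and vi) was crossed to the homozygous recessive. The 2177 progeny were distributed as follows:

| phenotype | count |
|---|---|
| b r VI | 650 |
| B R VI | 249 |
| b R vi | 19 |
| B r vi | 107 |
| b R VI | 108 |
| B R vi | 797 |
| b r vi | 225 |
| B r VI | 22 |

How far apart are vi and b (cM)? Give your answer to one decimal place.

The two most frequent reciprocal classes, b r VI and B R vi, are the parental types, so the F1 was b r VI / B R vi.
The two rarest classes, B r VI and b R vi, are the double crossovers. Comparing them with the parentals, only the b allele has switched, so b is the middle locus and the order is vi – b – r.
Crossovers in the vi–b interval produce the single-crossover classes b r vi and B R VI (225 + 249 = 474) plus the double crossovers (41).
RF(vi–b) = (474 + 41) / 2177 = 515/2177 = 0.2366 → 23.7 cM.

23.7 cM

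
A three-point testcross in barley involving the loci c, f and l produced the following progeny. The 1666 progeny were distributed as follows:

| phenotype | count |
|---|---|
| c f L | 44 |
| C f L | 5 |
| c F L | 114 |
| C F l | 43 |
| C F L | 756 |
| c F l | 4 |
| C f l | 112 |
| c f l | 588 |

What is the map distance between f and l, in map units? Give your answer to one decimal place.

5.8 map units

The two most frequent reciprocal classes, C F L and c f l, are the parental types, so the F1 was C F L / c f l.
The two rarest classes, C f L and c F l, are the double crossovers. Comparing them with the parentals, only the f allele has switched, so f is the middle locus and the order is l – f – c.
Crossovers in the l–f interval produce the single-crossover classes C F l and c f L (43 + 44 = 87) plus the double crossovers (9).
RF(l–f) = (87 + 9) / 1666 = 96/1666 = 0.0576 → 5.8 map units.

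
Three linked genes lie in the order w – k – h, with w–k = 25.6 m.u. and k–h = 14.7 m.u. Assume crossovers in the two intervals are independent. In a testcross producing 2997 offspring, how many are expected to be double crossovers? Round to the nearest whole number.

Map distances give recombination frequencies of 0.256 and 0.147 for the two intervals.
With no interference, expected double-crossover frequency = 0.256 × 0.147 = 0.03763.
Expected number = 0.03763 × 2997 = 112.78 ≈ 113.

113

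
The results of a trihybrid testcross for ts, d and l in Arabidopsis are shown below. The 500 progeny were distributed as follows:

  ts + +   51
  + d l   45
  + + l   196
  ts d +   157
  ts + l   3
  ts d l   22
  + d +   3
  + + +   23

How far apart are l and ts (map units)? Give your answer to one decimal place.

10.2 map units

The two most frequent reciprocal classes, + + l and ts d +, are the parental types, so the F1 was + + l / ts d +.
The two rarest classes, ts + l and + d +, are the double crossovers. Comparing them with the parentals, only the ts allele has switched, so ts is the middle locus and the order is l – ts – d.
Crossovers in the l–ts interval produce the single-crossover classes + + + and ts d l (23 + 22 = 45) plus the double crossovers (6).
RF(l–ts) = (45 + 6) / 500 = 51/500 = 0.1020 → 10.2 map units.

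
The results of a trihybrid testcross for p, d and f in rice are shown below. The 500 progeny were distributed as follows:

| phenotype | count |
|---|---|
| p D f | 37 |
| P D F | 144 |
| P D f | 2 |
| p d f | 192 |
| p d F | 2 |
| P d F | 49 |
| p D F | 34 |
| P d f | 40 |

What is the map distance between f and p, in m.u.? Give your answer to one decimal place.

The two most frequent reciprocal classes, P D F and p d f, are the parental types, so the F1 was P D F / p d f.
The two rarest classes, P D f and p d F, are the double crossovers. Comparing them with the parentals, only the f allele has switched, so f is the middle locus and the order is d – f – p.
Crossovers in the f–p interval produce the single-crossover classes p D F and P d f (34 + 40 = 74) plus the double crossovers (4).
RF(f–p) = (74 + 4) / 500 = 78/500 = 0.1560 → 15.6 m.u.

15.6 m.u.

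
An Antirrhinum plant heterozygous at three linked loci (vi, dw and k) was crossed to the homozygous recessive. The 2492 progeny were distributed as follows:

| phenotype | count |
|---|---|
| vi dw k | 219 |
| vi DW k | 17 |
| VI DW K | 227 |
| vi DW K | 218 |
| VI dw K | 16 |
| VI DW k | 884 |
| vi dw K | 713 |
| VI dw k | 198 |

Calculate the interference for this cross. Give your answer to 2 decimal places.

0.62

The two most frequent reciprocal classes, vi dw K and VI DW k, are the parental types, so the F1 was vi dw K / VI DW k.
The two rarest classes, VI dw K and vi DW k, are the double crossovers. Comparing them with the parentals, only the vi allele has switched, so vi is the middle locus and the order is dw – vi – k.
dw–vi: (416 + 33)/2492 = 0.1802; vi–k: (446 + 33)/2492 = 0.1922.
Expected DCO frequency = 0.1802 × 0.1922 ≈ 0.03463; observed = 33/2492 ≈ 0.01324.
Coefficient of coincidence = 0.01324/0.03463 ≈ 0.38; interference = 1 − 0.38 = 0.62.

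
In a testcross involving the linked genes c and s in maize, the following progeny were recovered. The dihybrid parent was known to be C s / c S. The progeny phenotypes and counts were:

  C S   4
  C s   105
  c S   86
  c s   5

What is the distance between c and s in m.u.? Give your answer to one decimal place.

The recombinant classes are C S and c s: 4 + 5 = 9.
Recombination frequency = 9/200 = 0.0450 ≈ 4.5%, i.e. 4.5 m.u.

4.5 m.u.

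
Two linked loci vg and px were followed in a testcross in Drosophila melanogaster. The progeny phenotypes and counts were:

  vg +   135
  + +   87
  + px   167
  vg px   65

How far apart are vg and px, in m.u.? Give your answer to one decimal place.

The two most frequent classes, + px (167) and vg + (135), are the parental types, so the F1 was + px / vg +.
The recombinant classes are + + and vg px: 87 + 65 = 152.
Recombination frequency = 152/454 = 0.3348 ≈ 33.5%, i.e. 33.5 m.u.

33.5 m.u.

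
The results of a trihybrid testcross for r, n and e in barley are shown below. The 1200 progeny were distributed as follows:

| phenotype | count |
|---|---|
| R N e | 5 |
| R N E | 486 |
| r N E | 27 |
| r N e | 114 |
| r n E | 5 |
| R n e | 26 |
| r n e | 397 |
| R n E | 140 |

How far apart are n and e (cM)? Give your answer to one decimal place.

22.0 cM

The two most frequent reciprocal classes, r n e and R N E, are the parental types, so the F1 was r n e / R N E.
The two rarest classes, r n E and R N e, are the double crossovers. Comparing them with the parentals, only the e allele has switched, so e is the middle locus and the order is r – e – n.
Crossovers in the e–n interval produce the single-crossover classes r N e and R n E (114 + 140 = 254) plus the double crossovers (10).
RF(e–n) = (254 + 10) / 1200 = 264/1200 = 0.2200 → 22.0 cM.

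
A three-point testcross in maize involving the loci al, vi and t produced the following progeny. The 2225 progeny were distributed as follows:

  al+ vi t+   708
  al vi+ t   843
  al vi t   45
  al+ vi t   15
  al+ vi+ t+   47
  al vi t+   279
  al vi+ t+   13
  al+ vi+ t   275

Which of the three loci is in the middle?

t

The two most frequent reciprocal classes, al vi+ t and al+ vi t+, are the parental types, so the F1 was al vi+ t / al+ vi t+.
The two rarest classes, al vi+ t+ and al+ vi t, are the double crossovers. Comparing them with the parentals, only the t allele has switched, so t is the middle locus and the order is al – t – vi.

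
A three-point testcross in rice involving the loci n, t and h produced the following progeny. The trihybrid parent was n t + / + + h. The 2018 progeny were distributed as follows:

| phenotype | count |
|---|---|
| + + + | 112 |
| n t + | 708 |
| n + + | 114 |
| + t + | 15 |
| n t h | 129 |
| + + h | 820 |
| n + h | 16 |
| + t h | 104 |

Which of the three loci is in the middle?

The two rarest classes, + t + and n + h, are the double crossovers. Comparing them with the parentals, only the n allele has switched, so n is the middle locus and the order is t – n – h.

n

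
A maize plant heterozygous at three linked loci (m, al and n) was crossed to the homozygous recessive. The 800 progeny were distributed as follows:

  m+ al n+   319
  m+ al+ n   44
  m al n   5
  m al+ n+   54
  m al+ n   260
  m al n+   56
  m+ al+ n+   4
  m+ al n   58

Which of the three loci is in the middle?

al

The two most frequent reciprocal classes, m al+ n and m+ al n+, are the parental types, so the F1 was m al+ n / m+ al n+.
The two rarest classes, m al n and m+ al+ n+, are the double crossovers. Comparing them with the parentals, only the al allele has switched, so al is the middle locus and the order is n – al – m.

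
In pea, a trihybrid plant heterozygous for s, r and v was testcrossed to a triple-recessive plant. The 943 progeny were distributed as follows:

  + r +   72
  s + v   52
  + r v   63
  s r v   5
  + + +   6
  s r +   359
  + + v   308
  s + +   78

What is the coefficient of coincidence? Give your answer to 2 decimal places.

0.51

The two most frequent reciprocal classes, s r + and + + v, are the parental types, so the F1 was s r + / + + v.
The two rarest classes, s r v and + + +, are the double crossovers. Comparing them with the parentals, only the v allele has switched, so v is the middle locus and the order is s – v – r.
s–v: (124 + 11)/943 = 0.1432; v–r: (141 + 11)/943 = 0.1612.
Expected DCO frequency = 0.1432 × 0.1612 ≈ 0.02308; observed = 11/943 ≈ 0.01166.
Coefficient of coincidence = 0.01166/0.02308 ≈ 0.51.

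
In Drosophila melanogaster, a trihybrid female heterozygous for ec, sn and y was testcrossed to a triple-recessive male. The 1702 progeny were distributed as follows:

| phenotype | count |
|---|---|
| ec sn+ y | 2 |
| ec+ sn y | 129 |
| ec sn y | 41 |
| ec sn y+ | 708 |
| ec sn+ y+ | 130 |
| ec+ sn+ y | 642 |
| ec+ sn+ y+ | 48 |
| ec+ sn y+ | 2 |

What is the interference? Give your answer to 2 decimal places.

The two most frequent reciprocal classes, ec sn y+ and ec+ sn+ y, are the parental types, so the F1 was ec sn y+ / ec+ sn+ y.
The two rarest classes, ec+ sn y+ and ec sn+ y, are the double crossovers. Comparing them with the parentals, only the ec allele has switched, so ec is the middle locus and the order is y – ec – sn.
y–ec: (89 + 4)/1702 = 0.0546; ec–sn: (259 + 4)/1702 = 0.1545.
Expected DCO frequency = 0.0546 × 0.1545 ≈ 0.00844; observed = 4/1702 ≈ 0.00235.
Coefficient of coincidence = 0.00235/0.00844 ≈ 0.28; interference = 1 − 0.28 = 0.72.

0.72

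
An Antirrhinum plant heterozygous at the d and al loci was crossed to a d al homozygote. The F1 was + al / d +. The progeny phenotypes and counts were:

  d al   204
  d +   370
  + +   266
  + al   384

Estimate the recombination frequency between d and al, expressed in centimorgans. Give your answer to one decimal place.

38.4 centimorgans

The recombinant classes are + + and d al: 266 + 204 = 470.
Recombination frequency = 470/1224 = 0.3840 ≈ 38.4%, i.e. 38.4 centimorgans.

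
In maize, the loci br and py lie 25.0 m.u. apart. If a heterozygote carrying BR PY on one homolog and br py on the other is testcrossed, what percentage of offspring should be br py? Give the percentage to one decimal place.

A map distance of 25.0 m.u. corresponds to a recombination frequency of 0.250.
The F1 is BR PY / br py, so br py is a parental gamete class with expected frequency (1 − r)/2 = 0.750/2 = 0.3750.
That is 0.3750 = 37.5% of the progeny.

37.5%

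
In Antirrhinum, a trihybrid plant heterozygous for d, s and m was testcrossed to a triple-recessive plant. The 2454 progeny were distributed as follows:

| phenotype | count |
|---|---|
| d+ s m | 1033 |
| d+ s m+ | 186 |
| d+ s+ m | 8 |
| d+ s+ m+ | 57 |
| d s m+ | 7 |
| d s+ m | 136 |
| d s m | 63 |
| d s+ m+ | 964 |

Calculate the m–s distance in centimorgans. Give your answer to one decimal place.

13.7 centimorgans

The two most frequent reciprocal classes, d s+ m+ and d+ s m, are the parental types, so the F1 was d s+ m+ / d+ s m.
The two rarest classes, d s m+ and d+ s+ m, are the double crossovers. Comparing them with the parentals, only the s allele has switched, so s is the middle locus and the order is m – s – d.
Crossovers in the m–s interval produce the single-crossover classes d s+ m and d+ s m+ (136 + 186 = 322) plus the double crossovers (15).
RF(m–s) = (322 + 15) / 2454 = 337/2454 = 0.1373 → 13.7 centimorgans.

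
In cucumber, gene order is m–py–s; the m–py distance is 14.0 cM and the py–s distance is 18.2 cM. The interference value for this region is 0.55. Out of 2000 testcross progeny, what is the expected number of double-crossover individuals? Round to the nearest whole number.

23

Map distances give recombination frequencies of 0.140 and 0.182 for the two intervals.
With interference 0.55 (so coincidence = 0.45), expected double-crossover frequency = 0.140 × 0.182 × 0.45 = 0.01147.
Expected number = 0.01147 × 2000 = 22.93 ≈ 23.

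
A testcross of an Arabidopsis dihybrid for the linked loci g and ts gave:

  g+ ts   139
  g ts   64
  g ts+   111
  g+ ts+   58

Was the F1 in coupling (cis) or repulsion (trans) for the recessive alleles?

trans

The two most frequent classes are g+ ts (139) and g ts+ (111); these are the parental (non-recombinant) types.
So the F1 carried g+ ts on one chromosome and g ts+ on the other — the recessive alleles are on opposite chromosomes (trans / repulsion).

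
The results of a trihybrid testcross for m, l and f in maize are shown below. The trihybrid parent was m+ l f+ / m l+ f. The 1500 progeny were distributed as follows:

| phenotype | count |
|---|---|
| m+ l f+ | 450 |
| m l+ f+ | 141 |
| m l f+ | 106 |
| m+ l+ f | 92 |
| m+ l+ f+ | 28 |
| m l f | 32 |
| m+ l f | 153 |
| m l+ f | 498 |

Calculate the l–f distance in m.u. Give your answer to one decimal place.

The two rarest classes, m+ l+ f+ and m l f, are the double crossovers. Comparing them with the parentals, only the l allele has switched, so l is the middle locus and the order is m – l – f.
Crossovers in the l–f interval produce the single-crossover classes m+ l f and m l+ f+ (153 + 141 = 294) plus the double crossovers (60).
RF(l–f) = (294 + 60) / 1500 = 354/1500 = 0.2360 → 23.6 m.u.

23.6 m.u.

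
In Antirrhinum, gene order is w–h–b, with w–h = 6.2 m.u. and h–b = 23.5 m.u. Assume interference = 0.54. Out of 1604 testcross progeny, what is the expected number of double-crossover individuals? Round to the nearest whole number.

Map distances give recombination frequencies of 0.062 and 0.235 for the two intervals.
With interference 0.54 (so coincidence = 0.46), expected double-crossover frequency = 0.062 × 0.235 × 0.46 = 0.00670.
Expected number = 0.00670 × 1604 = 10.75 ≈ 11.

11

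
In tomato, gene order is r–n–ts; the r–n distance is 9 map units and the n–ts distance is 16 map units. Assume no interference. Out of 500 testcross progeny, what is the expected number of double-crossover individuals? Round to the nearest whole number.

Map distances give recombination frequencies of 0.090 and 0.160 for the two intervals.
With no interference, expected double-crossover frequency = 0.090 × 0.160 = 0.01440.
Expected number = 0.01440 × 500 = 7.20 ≈ 7.

7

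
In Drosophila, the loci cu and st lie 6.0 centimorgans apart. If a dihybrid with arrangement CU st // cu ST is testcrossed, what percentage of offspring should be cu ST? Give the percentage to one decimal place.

47.0%

A map distance of 6.0 centimorgans corresponds to a recombination frequency of 0.060.
The F1 is CU st / cu ST, so cu ST is a parental gamete class with expected frequency (1 − r)/2 = 0.940/2 = 0.4700.
That is 0.4700 = 47.0% of the progeny.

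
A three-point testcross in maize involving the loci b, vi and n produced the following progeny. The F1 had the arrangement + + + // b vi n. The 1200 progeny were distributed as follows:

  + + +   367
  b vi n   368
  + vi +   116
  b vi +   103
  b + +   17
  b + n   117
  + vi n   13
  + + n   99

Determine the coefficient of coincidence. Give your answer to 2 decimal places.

0.59

The two rarest classes, b + + and + vi n, are the double crossovers. Comparing them with the parentals, only the b allele has switched, so b is the middle locus and the order is n – b – vi.
n–b: (202 + 30)/1200 = 0.1933; b–vi: (233 + 30)/1200 = 0.2192.
Expected DCO frequency = 0.1933 × 0.2192 ≈ 0.04237; observed = 30/1200 ≈ 0.02500.
Coefficient of coincidence = 0.02500/0.04237 ≈ 0.59.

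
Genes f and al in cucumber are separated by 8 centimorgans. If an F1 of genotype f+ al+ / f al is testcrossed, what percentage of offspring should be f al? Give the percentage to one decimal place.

A map distance of 8 centimorgans corresponds to a recombination frequency of 0.080.
The F1 is f+ al+ / f al, so f al is a parental gamete class with expected frequency (1 − r)/2 = 0.920/2 = 0.4600.
That is 0.4600 = 46.0% of the progeny.

46.0%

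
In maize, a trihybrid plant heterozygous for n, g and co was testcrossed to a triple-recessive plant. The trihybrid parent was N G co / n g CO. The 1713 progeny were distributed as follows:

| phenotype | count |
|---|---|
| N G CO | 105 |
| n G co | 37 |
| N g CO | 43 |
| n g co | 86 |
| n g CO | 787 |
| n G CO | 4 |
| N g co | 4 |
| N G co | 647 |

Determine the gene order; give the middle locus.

The two rarest classes, N g co and n G CO, are the double crossovers. Comparing them with the parentals, only the g allele has switched, so g is the middle locus and the order is n – g – co.

g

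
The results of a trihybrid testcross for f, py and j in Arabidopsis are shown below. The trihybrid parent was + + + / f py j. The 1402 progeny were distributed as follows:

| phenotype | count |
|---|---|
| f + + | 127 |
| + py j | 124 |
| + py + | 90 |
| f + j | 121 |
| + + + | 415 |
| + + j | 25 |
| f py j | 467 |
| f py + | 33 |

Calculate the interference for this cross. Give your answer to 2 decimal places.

The two rarest classes, + + j and f py +, are the double crossovers. Comparing them with the parentals, only the j allele has switched, so j is the middle locus and the order is f – j – py.
f–j: (251 + 58)/1402 = 0.2204; j–py: (211 + 58)/1402 = 0.1919.
Expected DCO frequency = 0.2204 × 0.1919 ≈ 0.04229; observed = 58/1402 ≈ 0.04137.
Coefficient of coincidence = 0.04137/0.04229 ≈ 0.98; interference = 1 − 0.98 = 0.02.

0.02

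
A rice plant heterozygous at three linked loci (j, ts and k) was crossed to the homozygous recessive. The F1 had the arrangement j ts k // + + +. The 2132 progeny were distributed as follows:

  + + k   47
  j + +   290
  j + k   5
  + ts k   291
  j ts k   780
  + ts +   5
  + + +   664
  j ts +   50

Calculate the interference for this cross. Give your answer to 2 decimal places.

0.66

The two rarest classes, j + k and + ts +, are the double crossovers. Comparing them with the parentals, only the ts allele has switched, so ts is the middle locus and the order is j – ts – k.
j–ts: (581 + 10)/2132 = 0.2772; ts–k: (97 + 10)/2132 = 0.0502.
Expected DCO frequency = 0.2772 × 0.0502 ≈ 0.01392; observed = 10/2132 ≈ 0.00469.
Coefficient of coincidence = 0.00469/0.01392 ≈ 0.34; interference = 1 − 0.34 = 0.66.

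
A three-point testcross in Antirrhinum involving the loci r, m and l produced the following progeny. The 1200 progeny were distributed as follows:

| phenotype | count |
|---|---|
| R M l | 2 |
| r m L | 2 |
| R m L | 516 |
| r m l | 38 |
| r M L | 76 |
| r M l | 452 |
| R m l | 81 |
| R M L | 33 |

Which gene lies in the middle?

The two most frequent reciprocal classes, R m L and r M l, are the parental types, so the F1 was R m L / r M l.
The two rarest classes, r m L and R M l, are the double crossovers. Comparing them with the parentals, only the r allele has switched, so r is the middle locus and the order is l – r – m.

r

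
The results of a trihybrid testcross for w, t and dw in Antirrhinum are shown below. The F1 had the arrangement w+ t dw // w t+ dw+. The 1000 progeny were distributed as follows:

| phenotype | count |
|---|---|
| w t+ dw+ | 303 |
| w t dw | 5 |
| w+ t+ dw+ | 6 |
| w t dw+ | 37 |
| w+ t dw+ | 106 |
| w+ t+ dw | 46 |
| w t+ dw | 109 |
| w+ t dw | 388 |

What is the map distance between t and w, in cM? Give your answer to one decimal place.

The two rarest classes, w t dw and w+ t+ dw+, are the double crossovers. Comparing them with the parentals, only the w allele has switched, so w is the middle locus and the order is dw – w – t.
Crossovers in the w–t interval produce the single-crossover classes w+ t+ dw and w t dw+ (46 + 37 = 83) plus the double crossovers (11).
RF(w–t) = (83 + 11) / 1000 = 94/1000 = 0.0940 → 9.4 cM.

9.4 cM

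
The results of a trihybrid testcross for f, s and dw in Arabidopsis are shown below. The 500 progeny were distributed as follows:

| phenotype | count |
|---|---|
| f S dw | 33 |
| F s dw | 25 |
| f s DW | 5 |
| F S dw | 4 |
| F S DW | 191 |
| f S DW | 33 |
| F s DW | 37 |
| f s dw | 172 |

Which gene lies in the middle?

The two most frequent reciprocal classes, f s dw and F S DW, are the parental types, so the F1 was f s dw / F S DW.
The two rarest classes, f s DW and F S dw, are the double crossovers. Comparing them with the parentals, only the dw allele has switched, so dw is the middle locus and the order is s – dw – f.

dw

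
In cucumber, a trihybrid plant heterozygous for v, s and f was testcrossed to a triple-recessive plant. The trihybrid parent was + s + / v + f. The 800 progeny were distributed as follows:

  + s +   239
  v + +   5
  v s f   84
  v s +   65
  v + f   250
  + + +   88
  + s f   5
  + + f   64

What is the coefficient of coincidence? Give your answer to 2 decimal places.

The two rarest classes, + s f and v + +, are the double crossovers. Comparing them with the parentals, only the f allele has switched, so f is the middle locus and the order is s – f – v.
s–f: (172 + 10)/800 = 0.2275; f–v: (129 + 10)/800 = 0.1737.
Expected DCO frequency = 0.2275 × 0.1737 ≈ 0.03952; observed = 10/800 ≈ 0.01250.
Coefficient of coincidence = 0.01250/0.03952 ≈ 0.32.

0.32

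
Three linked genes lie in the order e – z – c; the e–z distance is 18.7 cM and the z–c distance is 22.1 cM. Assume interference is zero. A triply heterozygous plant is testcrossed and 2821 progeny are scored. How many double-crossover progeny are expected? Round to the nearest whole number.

Map distances give recombination frequencies of 0.187 and 0.221 for the two intervals.
With no interference, expected double-crossover frequency = 0.187 × 0.221 = 0.04133.
Expected number = 0.04133 × 2821 = 116.58 ≈ 117.

117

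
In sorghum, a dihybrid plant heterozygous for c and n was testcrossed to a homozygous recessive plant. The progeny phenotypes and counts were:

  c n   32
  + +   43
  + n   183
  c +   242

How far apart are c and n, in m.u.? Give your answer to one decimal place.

The two most frequent classes, + n (183) and c + (242), are the parental types, so the F1 was + n / c +.
The recombinant classes are + + and c n: 43 + 32 = 75.
Recombination frequency = 75/500 = 0.1500 ≈ 15.0%, i.e. 15.0 m.u.

15.0 m.u.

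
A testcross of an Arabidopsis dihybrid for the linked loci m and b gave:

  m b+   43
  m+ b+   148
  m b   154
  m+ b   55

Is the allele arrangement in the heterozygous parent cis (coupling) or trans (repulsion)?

The two most frequent classes are m+ b+ (148) and m b (154); these are the parental (non-recombinant) types.
So the F1 carried m+ b+ on one chromosome and m b on the other — the recessive alleles are on the same chromosome (cis / coupling).

cis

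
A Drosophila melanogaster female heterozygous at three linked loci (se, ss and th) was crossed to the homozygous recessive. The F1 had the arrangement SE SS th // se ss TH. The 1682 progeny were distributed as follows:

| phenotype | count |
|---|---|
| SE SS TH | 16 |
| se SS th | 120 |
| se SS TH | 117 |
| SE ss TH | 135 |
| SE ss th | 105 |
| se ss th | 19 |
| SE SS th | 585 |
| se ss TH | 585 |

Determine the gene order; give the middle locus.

th

The two rarest classes, SE SS TH and se ss th, are the double crossovers. Comparing them with the parentals, only the th allele has switched, so th is the middle locus and the order is se – th – ss.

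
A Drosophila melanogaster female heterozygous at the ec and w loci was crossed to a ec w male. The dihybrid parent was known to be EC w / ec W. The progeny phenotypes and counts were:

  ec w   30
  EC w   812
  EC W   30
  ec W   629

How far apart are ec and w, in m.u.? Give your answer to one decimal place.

4.0 m.u.

The recombinant classes are EC W and ec w: 30 + 30 = 60.
Recombination frequency = 60/1501 = 0.0400 ≈ 4.0%, i.e. 4.0 m.u.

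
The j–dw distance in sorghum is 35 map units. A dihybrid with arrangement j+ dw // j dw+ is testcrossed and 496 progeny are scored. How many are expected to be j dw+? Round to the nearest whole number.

161

A map distance of 35 map units corresponds to a recombination frequency of 0.350.
The F1 is j+ dw / j dw+, so j dw+ is a parental gamete class with expected frequency (1 − r)/2 = 0.650/2 = 0.3250.
Expected number = 0.3250 × 496 = 161.20 ≈ 161.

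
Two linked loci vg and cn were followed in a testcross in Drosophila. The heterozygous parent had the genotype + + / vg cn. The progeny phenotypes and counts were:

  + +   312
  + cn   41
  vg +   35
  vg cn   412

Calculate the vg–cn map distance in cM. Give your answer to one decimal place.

The recombinant classes are + cn and vg +: 41 + 35 = 76.
Recombination frequency = 76/800 = 0.0950 ≈ 9.5%, i.e. 9.5 cM.

9.5 cM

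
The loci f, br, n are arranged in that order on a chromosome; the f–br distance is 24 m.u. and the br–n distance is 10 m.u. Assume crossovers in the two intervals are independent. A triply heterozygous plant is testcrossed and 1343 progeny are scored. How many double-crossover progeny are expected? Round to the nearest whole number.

32

Map distances give recombination frequencies of 0.240 and 0.100 for the two intervals.
With no interference, expected double-crossover frequency = 0.240 × 0.100 = 0.02400.
Expected number = 0.02400 × 1343 = 32.23 ≈ 32.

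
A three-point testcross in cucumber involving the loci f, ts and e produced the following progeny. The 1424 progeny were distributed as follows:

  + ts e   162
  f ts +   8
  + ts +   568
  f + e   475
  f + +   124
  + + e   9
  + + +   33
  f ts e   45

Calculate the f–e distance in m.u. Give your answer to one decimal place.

21.3 m.u.

The two most frequent reciprocal classes, + ts + and f + e, are the parental types, so the F1 was + ts + / f + e.
The two rarest classes, f ts + and + + e, are the double crossovers. Comparing them with the parentals, only the f allele has switched, so f is the middle locus and the order is ts – f – e.
Crossovers in the f–e interval produce the single-crossover classes + ts e and f + + (162 + 124 = 286) plus the double crossovers (17).
RF(f–e) = (286 + 17) / 1424 = 303/1424 = 0.2128 → 21.3 m.u.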